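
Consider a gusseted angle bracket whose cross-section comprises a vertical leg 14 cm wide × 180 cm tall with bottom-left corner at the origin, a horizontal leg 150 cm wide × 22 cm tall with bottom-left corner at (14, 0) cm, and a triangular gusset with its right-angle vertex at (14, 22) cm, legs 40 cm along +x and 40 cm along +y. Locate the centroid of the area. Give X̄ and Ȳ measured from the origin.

X̄ = 50.33 cm, Ȳ = 44.01 cm

Part | A | x̄ᵢ | ȳᵢ | A·x̄ᵢ | A·ȳᵢ
vertical leg | 2520.00 | 7.00 | 90.00 | 17640.00 | 226800.00
horizontal leg | 3300.00 | 89.00 | 11.00 | 293700.00 | 36300.00
gusset | 800.00 | 27.33 | 35.33 | 21866.67 | 28266.67
Σ | 6620.00 |  |  | 333206.67 | 291366.67
X̄ = 333206.67 / 6620.00 = 50.33 cm
Ȳ = 291366.67 / 6620.00 = 44.01 cm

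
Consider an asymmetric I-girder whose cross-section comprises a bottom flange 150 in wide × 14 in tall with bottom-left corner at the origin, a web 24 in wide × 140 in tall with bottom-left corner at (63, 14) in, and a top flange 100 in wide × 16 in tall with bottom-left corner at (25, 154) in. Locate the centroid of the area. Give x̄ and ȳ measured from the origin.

x̄ = 75.00 in, ȳ = 78.77 in

bottom flange: A = 150 × 14 = 2100.00, centroid at (75.00, 7.00).
web: A = 24 × 140 = 3360.00, centroid at (75.00, 84.00).
top flange: A = 100 × 16 = 1600.00, centroid at (75.00, 162.00).
ΣA = 7060.00 in², ΣAx̄ = 529500.00 in³, ΣAȳ = 556140.00 in³.
x̄ = 529500.00/7060.00 = 75.00 in; ȳ = 556140.00/7060.00 = 78.77 in.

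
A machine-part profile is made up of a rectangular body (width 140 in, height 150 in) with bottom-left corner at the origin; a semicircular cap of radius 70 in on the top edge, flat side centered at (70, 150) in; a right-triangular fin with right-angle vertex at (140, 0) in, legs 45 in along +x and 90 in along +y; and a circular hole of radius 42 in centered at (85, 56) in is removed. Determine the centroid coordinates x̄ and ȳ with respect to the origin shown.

x̄ = 73.53 in, ȳ = 107.57 in

rectangular body: A = 140 × 150 = 21000.00, centroid at (70.00, 75.00).
semicircular top: A = ½π·70² = 7696.90, centroid at (70.00, 179.71).
triangular fin: A = ½·45·90 = 2025.00, centroid at (155.00, 30.00).
hole: A = −π·42² = -5541.77, centroid at (85.00, 56.00).
ΣA = 25180.13 in²
ΣAx̄ = (21000.00)(70.00) + (7696.90)(70.00) + (2025.00)(155.00) + (-5541.77)(85.00) = 1851607.74 in³
ΣAȳ = (21000.00)(75.00) + (7696.90)(179.71) + (2025.00)(30.00) + (-5541.77)(56.00) = 2708612.88 in³
x̄ = 1851607.74 / 25180.13 = 73.53 in
ȳ = 2708612.88 / 25180.13 = 107.57 in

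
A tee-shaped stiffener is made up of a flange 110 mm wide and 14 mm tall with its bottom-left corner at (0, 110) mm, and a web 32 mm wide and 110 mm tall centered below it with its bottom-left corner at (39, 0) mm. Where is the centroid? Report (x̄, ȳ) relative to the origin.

web: A = 32 × 110 = 3520.00, centroid at (55.00, 55.00).
flange: A = 110 × 14 = 1540.00, centroid at (55.00, 117.00).
ΣA = 5060.00 mm²
ΣAx̄ = (3520.00)(55.00) + (1540.00)(55.00) = 278300.00 mm³
ΣAȳ = (3520.00)(55.00) + (1540.00)(117.00) = 373780.00 mm³
x̄ = 278300.00 / 5060.00 = 55.00 mm
ȳ = 373780.00 / 5060.00 = 73.87 mm

x̄ = 55.00 mm, ȳ = 73.87 mm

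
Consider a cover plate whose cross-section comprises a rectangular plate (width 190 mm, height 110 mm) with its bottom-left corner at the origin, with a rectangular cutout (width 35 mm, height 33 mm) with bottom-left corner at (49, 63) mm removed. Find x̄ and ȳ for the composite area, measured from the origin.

x̄ = 96.67 mm, ȳ = 53.57 mm

plate: A = 190 × 110 = 20900.00, centroid at (95.00, 55.00).
hole: A = −(35 × 33) = -1155.00, centroid at (66.50, 79.50).
ΣA = 19745.00 mm², ΣAx̄ = 1908692.50 mm³, ΣAȳ = 1057677.50 mm³.
x̄ = 1908692.50/19745.00 = 96.67 mm; ȳ = 1057677.50/19745.00 = 53.57 mm.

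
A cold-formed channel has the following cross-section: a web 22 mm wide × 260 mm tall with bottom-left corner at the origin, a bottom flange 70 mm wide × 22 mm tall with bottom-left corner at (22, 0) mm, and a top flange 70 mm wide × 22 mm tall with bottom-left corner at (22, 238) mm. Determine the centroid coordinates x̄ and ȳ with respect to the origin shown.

x̄ = 27.10 mm, ȳ = 130.00 mm

web: A = 22 × 260 = 5720.00, centroid at (11.00, 130.00).
bottom flange: A = 70 × 22 = 1540.00, centroid at (57.00, 11.00).
top flange: A = 70 × 22 = 1540.00, centroid at (57.00, 249.00).
ΣA = 8800.00 mm², ΣAx̄ = 238480.00 mm³, ΣAȳ = 1144000.00 mm³.
x̄ = 238480.00/8800.00 = 27.10 mm; ȳ = 1144000.00/8800.00 = 130.00 mm.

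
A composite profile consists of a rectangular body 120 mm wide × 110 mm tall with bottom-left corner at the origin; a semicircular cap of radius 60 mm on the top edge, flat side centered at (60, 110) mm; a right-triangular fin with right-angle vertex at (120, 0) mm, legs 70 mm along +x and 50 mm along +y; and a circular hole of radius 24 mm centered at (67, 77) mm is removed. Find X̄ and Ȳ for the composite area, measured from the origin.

Part | A | x̄ᵢ | ȳᵢ | A·x̄ᵢ | A·ȳᵢ
rectangular body | 13200.00 | 60.00 | 55.00 | 792000.00 | 726000.00
semicircular top | 5654.87 | 60.00 | 135.46 | 339292.01 | 766035.35
triangular fin | 1750.00 | 143.33 | 16.67 | 250833.33 | 29166.67
hole | -1809.56 | 67.00 | 77.00 | -121240.34 | -139335.92
Σ | 18795.31 |  |  | 1260885.00 | 1381866.09
X̄ = 1260885.00 / 18795.31 = 67.09 mm
Ȳ = 1381866.09 / 18795.31 = 73.52 mm

X̄ = 67.09 mm, Ȳ = 73.52 mm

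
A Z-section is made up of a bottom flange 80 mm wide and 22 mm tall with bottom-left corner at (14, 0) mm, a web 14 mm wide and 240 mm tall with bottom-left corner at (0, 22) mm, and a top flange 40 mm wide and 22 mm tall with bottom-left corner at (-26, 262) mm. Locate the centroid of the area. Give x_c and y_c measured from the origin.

x_c = 18.88 mm, y_c = 122.79 mm

Part | A | x̄ᵢ | ȳᵢ | A·x̄ᵢ | A·ȳᵢ
bottom flange | 1760.00 | 54.00 | 11.00 | 95040.00 | 19360.00
web | 3360.00 | 7.00 | 142.00 | 23520.00 | 477120.00
top flange | 880.00 | -6.00 | 273.00 | -5280.00 | 240240.00
Σ | 6000.00 |  |  | 113280.00 | 736720.00
x_c = 113280.00 / 6000.00 = 18.88 mm
y_c = 736720.00 / 6000.00 = 122.79 mm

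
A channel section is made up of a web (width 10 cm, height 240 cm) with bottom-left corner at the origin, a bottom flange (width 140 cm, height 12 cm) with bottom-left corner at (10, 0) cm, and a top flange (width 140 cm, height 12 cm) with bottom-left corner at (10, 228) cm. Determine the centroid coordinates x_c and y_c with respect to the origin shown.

x_c = 48.75 cm, y_c = 120.00 cm

web: A = 10 × 240 = 2400.00, centroid at (5.00, 120.00).
bottom flange: A = 140 × 12 = 1680.00, centroid at (80.00, 6.00).
top flange: A = 140 × 12 = 1680.00, centroid at (80.00, 234.00).
ΣA = 5760.00 cm²
ΣAx_c = (2400.00)(5.00) + (1680.00)(80.00) + (1680.00)(80.00) = 280800.00 cm³
ΣAy_c = (2400.00)(120.00) + (1680.00)(6.00) + (1680.00)(234.00) = 691200.00 cm³
x_c = 280800.00 / 5760.00 = 48.75 cm
y_c = 691200.00 / 5760.00 = 120.00 cm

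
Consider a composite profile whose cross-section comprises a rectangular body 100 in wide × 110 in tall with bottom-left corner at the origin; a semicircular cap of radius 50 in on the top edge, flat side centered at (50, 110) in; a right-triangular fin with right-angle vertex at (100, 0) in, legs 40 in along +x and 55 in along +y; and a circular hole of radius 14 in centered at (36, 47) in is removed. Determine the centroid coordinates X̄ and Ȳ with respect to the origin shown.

X̄ = 55.08 in, Ȳ = 72.12 in

Part | A | x̄ᵢ | ȳᵢ | A·x̄ᵢ | A·ȳᵢ
rectangular body | 11000.00 | 50.00 | 55.00 | 550000.00 | 605000.00
semicircular top | 3926.99 | 50.00 | 131.22 | 196349.54 | 515302.32
triangular fin | 1100.00 | 113.33 | 18.33 | 124666.67 | 20166.67
hole | -615.75 | 36.00 | 47.00 | -22167.08 | -28940.35
Σ | 15411.24 |  |  | 848849.13 | 1111528.64
X̄ = 848849.13 / 15411.24 = 55.08 in
Ȳ = 1111528.64 / 15411.24 = 72.12 in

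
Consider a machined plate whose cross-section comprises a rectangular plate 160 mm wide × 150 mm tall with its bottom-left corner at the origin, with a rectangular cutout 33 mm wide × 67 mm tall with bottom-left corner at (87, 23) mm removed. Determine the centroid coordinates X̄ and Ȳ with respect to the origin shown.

X̄ = 77.62 mm, Ȳ = 76.88 mm

Part | A | x̄ᵢ | ȳᵢ | A·x̄ᵢ | A·ȳᵢ
plate | 24000.00 | 80.00 | 75.00 | 1920000.00 | 1800000.00
hole | -2211.00 | 103.50 | 56.50 | -228838.50 | -124921.50
Σ | 21789.00 |  |  | 1691161.50 | 1675078.50
X̄ = 1691161.50 / 21789.00 = 77.62 mm
Ȳ = 1675078.50 / 21789.00 = 76.88 mm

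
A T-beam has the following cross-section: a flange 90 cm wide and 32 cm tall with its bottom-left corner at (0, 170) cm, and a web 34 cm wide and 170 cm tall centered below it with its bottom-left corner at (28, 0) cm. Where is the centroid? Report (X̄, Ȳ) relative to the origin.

X̄ = 45.00 cm, Ȳ = 118.59 cm

Part | A | x̄ᵢ | ȳᵢ | A·x̄ᵢ | A·ȳᵢ
web | 5780.00 | 45.00 | 85.00 | 260100.00 | 491300.00
flange | 2880.00 | 45.00 | 186.00 | 129600.00 | 535680.00
Σ | 8660.00 |  |  | 389700.00 | 1026980.00
X̄ = 389700.00 / 8660.00 = 45.00 cm
Ȳ = 1026980.00 / 8660.00 = 118.59 cm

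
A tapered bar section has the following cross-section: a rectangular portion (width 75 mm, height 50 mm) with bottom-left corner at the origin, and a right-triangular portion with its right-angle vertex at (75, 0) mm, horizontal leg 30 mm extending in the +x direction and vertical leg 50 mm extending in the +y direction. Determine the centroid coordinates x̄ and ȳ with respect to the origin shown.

x̄ = 45.42 mm, ȳ = 23.61 mm

rectangular portion: A = 75 × 50 = 3750.00, centroid at (37.50, 25.00).
triangular portion: A = ½·30·50 = 750.00, centroid at (85.00, 16.67).
ΣA = 4500.00 mm²
ΣAx̄ = (3750.00)(37.50) + (750.00)(85.00) = 204375.00 mm³
ΣAȳ = (3750.00)(25.00) + (750.00)(16.67) = 106250.00 mm³
x̄ = 204375.00 / 4500.00 = 45.42 mm
ȳ = 106250.00 / 4500.00 = 23.61 mm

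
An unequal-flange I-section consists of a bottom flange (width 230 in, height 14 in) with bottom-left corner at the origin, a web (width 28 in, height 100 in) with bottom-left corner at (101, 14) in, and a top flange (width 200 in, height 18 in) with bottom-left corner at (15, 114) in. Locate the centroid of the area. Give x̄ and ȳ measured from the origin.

bottom flange: A = 230 × 14 = 3220.00, centroid at (115.00, 7.00).
web: A = 28 × 100 = 2800.00, centroid at (115.00, 64.00).
top flange: A = 200 × 18 = 3600.00, centroid at (115.00, 123.00).
ΣA = 9620.00 in²
ΣAx̄ = (3220.00)(115.00) + (2800.00)(115.00) + (3600.00)(115.00) = 1106300.00 in³
ΣAȳ = (3220.00)(7.00) + (2800.00)(64.00) + (3600.00)(123.00) = 644540.00 in³
x̄ = 1106300.00 / 9620.00 = 115.00 in
ȳ = 644540.00 / 9620.00 = 67.00 in

x̄ = 115.00 in, ȳ = 67.00 in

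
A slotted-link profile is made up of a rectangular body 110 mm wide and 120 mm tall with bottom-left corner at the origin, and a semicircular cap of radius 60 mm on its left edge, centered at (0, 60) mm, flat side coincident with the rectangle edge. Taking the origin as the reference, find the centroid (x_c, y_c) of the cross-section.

rectangular body: A = 110 × 120 = 13200.00, centroid at (55.00, 60.00).
semicircular end: A = ½π·60² = 5654.87, centroid at (-25.46, 60.00).
ΣA = 18854.87 mm²
ΣAx_c = (13200.00)(55.00) + (5654.87)(-25.46) = 582000.00 mm³
ΣAy_c = (13200.00)(60.00) + (5654.87)(60.00) = 1131292.01 mm³
x_c = 582000.00 / 18854.87 = 30.87 mm
y_c = 1131292.01 / 18854.87 = 60.00 mm

x_c = 30.87 mm, y_c = 60.00 mm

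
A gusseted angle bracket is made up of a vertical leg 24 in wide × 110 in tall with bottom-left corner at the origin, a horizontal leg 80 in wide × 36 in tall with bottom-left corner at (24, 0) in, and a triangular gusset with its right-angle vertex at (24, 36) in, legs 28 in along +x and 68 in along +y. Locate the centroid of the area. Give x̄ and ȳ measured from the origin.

vertical leg: A = 24 × 110 = 2640.00, centroid at (12.00, 55.00).
horizontal leg: A = 80 × 36 = 2880.00, centroid at (64.00, 18.00).
gusset: A = ½·28·68 = 952.00, centroid at (33.33, 58.67).
ΣA = 6472.00 in²
ΣAx̄ = (2640.00)(12.00) + (2880.00)(64.00) + (952.00)(33.33) = 247733.33 in³
ΣAȳ = (2640.00)(55.00) + (2880.00)(18.00) + (952.00)(58.67) = 252890.67 in³
x̄ = 247733.33 / 6472.00 = 38.28 in
ȳ = 252890.67 / 6472.00 = 39.07 in

x̄ = 38.28 in, ȳ = 39.07 in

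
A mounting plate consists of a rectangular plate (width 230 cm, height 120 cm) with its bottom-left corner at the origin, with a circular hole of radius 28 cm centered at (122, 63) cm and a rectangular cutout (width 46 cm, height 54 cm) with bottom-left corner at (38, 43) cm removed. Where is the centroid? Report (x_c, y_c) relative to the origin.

x_c = 120.16 cm, y_c = 58.58 cm

plate: A = 230 × 120 = 27600.00, centroid at (115.00, 60.00).
hole 1: A = −π·28² = -2463.01, centroid at (122.00, 63.00).
hole 2: A = −(46 × 54) = -2484.00, centroid at (61.00, 70.00).
ΣA = 22652.99 cm²
ΣAx_c = (27600.00)(115.00) + (-2463.01)(122.00) + (-2484.00)(61.00) = 2721988.95 cm³
ΣAy_c = (27600.00)(60.00) + (-2463.01)(63.00) + (-2484.00)(70.00) = 1326950.46 cm³
x_c = 2721988.95 / 22652.99 = 120.16 cm
y_c = 1326950.46 / 22652.99 = 58.58 cm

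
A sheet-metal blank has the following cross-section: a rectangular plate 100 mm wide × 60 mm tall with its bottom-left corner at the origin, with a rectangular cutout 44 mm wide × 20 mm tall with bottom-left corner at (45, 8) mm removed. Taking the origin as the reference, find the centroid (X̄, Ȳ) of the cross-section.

X̄ = 47.08 mm, Ȳ = 32.06 mm

plate: A = 100 × 60 = 6000.00, centroid at (50.00, 30.00).
hole: A = −(44 × 20) = -880.00, centroid at (67.00, 18.00).
ΣA = 5120.00 mm²
ΣAX̄ = (6000.00)(50.00) + (-880.00)(67.00) = 241040.00 mm³
ΣAȲ = (6000.00)(30.00) + (-880.00)(18.00) = 164160.00 mm³
X̄ = 241040.00 / 5120.00 = 47.08 mm
Ȳ = 164160.00 / 5120.00 = 32.06 mm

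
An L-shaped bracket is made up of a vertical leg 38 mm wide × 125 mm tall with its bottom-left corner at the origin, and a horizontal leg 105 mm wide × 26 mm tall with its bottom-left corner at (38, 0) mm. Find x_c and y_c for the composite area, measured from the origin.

x_c = 45.10 mm, y_c = 44.43 mm

vertical leg: A = 38 × 125 = 4750.00, centroid at (19.00, 62.50).
horizontal leg: A = 105 × 26 = 2730.00, centroid at (90.50, 13.00).
ΣA = 7480.00 mm², ΣAx_c = 337315.00 mm³, ΣAy_c = 332365.00 mm³.
x_c = 337315.00/7480.00 = 45.10 mm; y_c = 332365.00/7480.00 = 44.43 mm.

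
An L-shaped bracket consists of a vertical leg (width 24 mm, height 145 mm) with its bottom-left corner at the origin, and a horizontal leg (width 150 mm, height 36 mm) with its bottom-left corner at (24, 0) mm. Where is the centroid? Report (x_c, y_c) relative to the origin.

x_c = 64.91 mm, y_c = 39.36 mm

vertical leg: A = 24 × 145 = 3480.00, centroid at (12.00, 72.50).
horizontal leg: A = 150 × 36 = 5400.00, centroid at (99.00, 18.00).
ΣA = 8880.00 mm², ΣAx_c = 576360.00 mm³, ΣAy_c = 349500.00 mm³.
x_c = 576360.00/8880.00 = 64.91 mm; y_c = 349500.00/8880.00 = 39.36 mm.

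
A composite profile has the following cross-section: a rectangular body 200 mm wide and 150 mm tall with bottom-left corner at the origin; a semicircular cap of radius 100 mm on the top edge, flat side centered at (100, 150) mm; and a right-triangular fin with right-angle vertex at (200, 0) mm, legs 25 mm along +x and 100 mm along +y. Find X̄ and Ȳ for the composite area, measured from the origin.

Part | A | x̄ᵢ | ȳᵢ | A·x̄ᵢ | A·ȳᵢ
rectangular body | 30000.00 | 100.00 | 75.00 | 3000000.00 | 2250000.00
semicircular top | 15707.96 | 100.00 | 192.44 | 1570796.33 | 3022861.16
triangular fin | 1250.00 | 208.33 | 33.33 | 260416.67 | 41666.67
Σ | 46957.96 |  |  | 4831212.99 | 5314527.82
X̄ = 4831212.99 / 46957.96 = 102.88 mm
Ȳ = 5314527.82 / 46957.96 = 113.18 mm

X̄ = 102.88 mm, Ȳ = 113.18 mm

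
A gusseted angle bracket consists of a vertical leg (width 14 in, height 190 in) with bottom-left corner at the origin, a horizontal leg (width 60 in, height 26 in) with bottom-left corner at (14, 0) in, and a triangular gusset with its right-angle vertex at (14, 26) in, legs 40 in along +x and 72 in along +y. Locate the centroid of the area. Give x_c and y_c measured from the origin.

x_c = 22.37 in, y_c = 60.95 in

vertical leg: A = 14 × 190 = 2660.00, centroid at (7.00, 95.00).
horizontal leg: A = 60 × 26 = 1560.00, centroid at (44.00, 13.00).
gusset: A = ½·40·72 = 1440.00, centroid at (27.33, 50.00).
ΣA = 5660.00 in², ΣAx_c = 126620.00 in³, ΣAy_c = 344980.00 in³.
x_c = 126620.00/5660.00 = 22.37 in; y_c = 344980.00/5660.00 = 60.95 in.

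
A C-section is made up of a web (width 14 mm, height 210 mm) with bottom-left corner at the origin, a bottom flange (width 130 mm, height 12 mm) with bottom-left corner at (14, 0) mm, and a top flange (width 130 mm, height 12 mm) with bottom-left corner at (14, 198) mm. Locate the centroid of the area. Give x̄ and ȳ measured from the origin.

x̄ = 44.07 mm, ȳ = 105.00 mm

Part | A | x̄ᵢ | ȳᵢ | A·x̄ᵢ | A·ȳᵢ
web | 2940.00 | 7.00 | 105.00 | 20580.00 | 308700.00
bottom flange | 1560.00 | 79.00 | 6.00 | 123240.00 | 9360.00
top flange | 1560.00 | 79.00 | 204.00 | 123240.00 | 318240.00
Σ | 6060.00 |  |  | 267060.00 | 636300.00
x̄ = 267060.00 / 6060.00 = 44.07 mm
ȳ = 636300.00 / 6060.00 = 105.00 mm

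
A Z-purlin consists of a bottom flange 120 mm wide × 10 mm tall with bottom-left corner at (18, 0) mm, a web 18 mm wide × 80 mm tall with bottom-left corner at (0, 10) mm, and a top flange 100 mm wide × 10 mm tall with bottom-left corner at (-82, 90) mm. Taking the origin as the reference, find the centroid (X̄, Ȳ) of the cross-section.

X̄ = 20.48 mm, Ȳ = 47.53 mm

bottom flange: A = 120 × 10 = 1200.00, centroid at (78.00, 5.00).
web: A = 18 × 80 = 1440.00, centroid at (9.00, 50.00).
top flange: A = 100 × 10 = 1000.00, centroid at (-32.00, 95.00).
ΣA = 3640.00 mm²
ΣAX̄ = (1200.00)(78.00) + (1440.00)(9.00) + (1000.00)(-32.00) = 74560.00 mm³
ΣAȲ = (1200.00)(5.00) + (1440.00)(50.00) + (1000.00)(95.00) = 173000.00 mm³
X̄ = 74560.00 / 3640.00 = 20.48 mm
Ȳ = 173000.00 / 3640.00 = 47.53 mm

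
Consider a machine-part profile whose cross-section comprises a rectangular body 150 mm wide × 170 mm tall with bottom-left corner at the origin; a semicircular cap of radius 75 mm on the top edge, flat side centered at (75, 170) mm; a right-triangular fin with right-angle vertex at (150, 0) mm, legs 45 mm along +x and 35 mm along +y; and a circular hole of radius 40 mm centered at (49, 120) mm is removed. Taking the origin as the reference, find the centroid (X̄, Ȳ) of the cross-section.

Part | A | x̄ᵢ | ȳᵢ | A·x̄ᵢ | A·ȳᵢ
rectangular body | 25500.00 | 75.00 | 85.00 | 1912500.00 | 2167500.00
semicircular top | 8835.73 | 75.00 | 201.83 | 662679.70 | 1783323.99
triangular fin | 787.50 | 165.00 | 11.67 | 129937.50 | 9187.50
hole | -5026.55 | 49.00 | 120.00 | -246300.86 | -603185.79
Σ | 30096.68 |  |  | 2458816.34 | 3356825.70
X̄ = 2458816.34 / 30096.68 = 81.70 mm
Ȳ = 3356825.70 / 30096.68 = 111.53 mm

X̄ = 81.70 mm, Ȳ = 111.53 mm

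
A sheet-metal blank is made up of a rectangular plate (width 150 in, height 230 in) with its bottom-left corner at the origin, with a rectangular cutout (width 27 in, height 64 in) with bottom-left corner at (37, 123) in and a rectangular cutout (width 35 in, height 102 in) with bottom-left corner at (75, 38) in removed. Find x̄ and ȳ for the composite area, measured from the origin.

Part | A | x̄ᵢ | ȳᵢ | A·x̄ᵢ | A·ȳᵢ
plate | 34500.00 | 75.00 | 115.00 | 2587500.00 | 3967500.00
hole 1 | -1728.00 | 50.50 | 155.00 | -87264.00 | -267840.00
hole 2 | -3570.00 | 92.50 | 89.00 | -330225.00 | -317730.00
Σ | 29202.00 |  |  | 2170011.00 | 3381930.00
x̄ = 2170011.00 / 29202.00 = 74.31 in
ȳ = 3381930.00 / 29202.00 = 115.81 in

x̄ = 74.31 in, ȳ = 115.81 in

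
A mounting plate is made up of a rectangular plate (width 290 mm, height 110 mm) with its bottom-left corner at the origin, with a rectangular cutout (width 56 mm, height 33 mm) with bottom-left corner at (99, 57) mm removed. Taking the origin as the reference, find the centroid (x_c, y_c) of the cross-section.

plate: A = 290 × 110 = 31900.00, centroid at (145.00, 55.00).
hole: A = −(56 × 33) = -1848.00, centroid at (127.00, 73.50).
ΣA = 30052.00 mm², ΣAx_c = 4390804.00 mm³, ΣAy_c = 1618672.00 mm³.
x_c = 4390804.00/30052.00 = 146.11 mm; y_c = 1618672.00/30052.00 = 53.86 mm.

x_c = 146.11 mm, y_c = 53.86 mm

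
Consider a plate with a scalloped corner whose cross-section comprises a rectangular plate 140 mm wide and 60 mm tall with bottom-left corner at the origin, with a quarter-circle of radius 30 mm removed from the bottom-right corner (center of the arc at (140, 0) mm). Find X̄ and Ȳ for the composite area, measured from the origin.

X̄ = 64.74 mm, Ȳ = 31.59 mm

plate: A = 140 × 60 = 8400.00, centroid at (70.00, 30.00).
removed quarter-circle: A = −¼π·30² = -706.86, centroid at (127.27, 12.73).
ΣA = 7693.14 mm², ΣAX̄ = 498039.83 mm³, ΣAȲ = 243000.00 mm³.
X̄ = 498039.83/7693.14 = 64.74 mm; Ȳ = 243000.00/7693.14 = 31.59 mm.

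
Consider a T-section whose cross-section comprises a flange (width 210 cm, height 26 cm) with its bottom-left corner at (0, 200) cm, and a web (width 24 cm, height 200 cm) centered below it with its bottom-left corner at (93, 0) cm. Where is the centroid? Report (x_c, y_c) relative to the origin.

x_c = 105.00 cm, y_c = 160.13 cm

web: A = 24 × 200 = 4800.00, centroid at (105.00, 100.00).
flange: A = 210 × 26 = 5460.00, centroid at (105.00, 213.00).
ΣA = 10260.00 cm²
ΣAx_c = (4800.00)(105.00) + (5460.00)(105.00) = 1077300.00 cm³
ΣAy_c = (4800.00)(100.00) + (5460.00)(213.00) = 1642980.00 cm³
x_c = 1077300.00 / 10260.00 = 105.00 cm
y_c = 1642980.00 / 10260.00 = 160.13 cm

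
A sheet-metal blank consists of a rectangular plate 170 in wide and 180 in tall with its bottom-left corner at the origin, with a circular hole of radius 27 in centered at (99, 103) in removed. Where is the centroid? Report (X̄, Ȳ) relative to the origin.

plate: A = 170 × 180 = 30600.00, centroid at (85.00, 90.00).
hole: A = −π·27² = -2290.22, centroid at (99.00, 103.00).
ΣA = 28309.78 in²
ΣAX̄ = (30600.00)(85.00) + (-2290.22)(99.00) = 2374268.12 in³
ΣAȲ = (30600.00)(90.00) + (-2290.22)(103.00) = 2518107.23 in³
X̄ = 2374268.12 / 28309.78 = 83.87 in
Ȳ = 2518107.23 / 28309.78 = 88.95 in

X̄ = 83.87 in, Ȳ = 88.95 in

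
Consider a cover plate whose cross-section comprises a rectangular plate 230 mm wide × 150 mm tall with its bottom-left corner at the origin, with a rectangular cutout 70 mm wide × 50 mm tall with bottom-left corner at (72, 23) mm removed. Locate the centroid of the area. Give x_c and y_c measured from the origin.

x_c = 115.90 mm, y_c = 78.05 mm

Part | A | x̄ᵢ | ȳᵢ | A·x̄ᵢ | A·ȳᵢ
plate | 34500.00 | 115.00 | 75.00 | 3967500.00 | 2587500.00
hole | -3500.00 | 107.00 | 48.00 | -374500.00 | -168000.00
Σ | 31000.00 |  |  | 3593000.00 | 2419500.00
x_c = 3593000.00 / 31000.00 = 115.90 mm
y_c = 2419500.00 / 31000.00 = 78.05 mm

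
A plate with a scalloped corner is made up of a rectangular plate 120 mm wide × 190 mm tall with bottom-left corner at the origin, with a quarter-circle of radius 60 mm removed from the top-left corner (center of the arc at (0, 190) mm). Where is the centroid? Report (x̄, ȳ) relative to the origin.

plate: A = 120 × 190 = 22800.00, centroid at (60.00, 95.00).
removed quarter-circle: A = −¼π·60² = -2827.43, centroid at (25.46, 164.54).
ΣA = 19972.57 mm²
ΣAx̄ = (22800.00)(60.00) + (-2827.43)(25.46) = 1296000.00 mm³
ΣAȳ = (22800.00)(95.00) + (-2827.43)(164.54) = 1700787.66 mm³
x̄ = 1296000.00 / 19972.57 = 64.89 mm
ȳ = 1700787.66 / 19972.57 = 85.16 mm

x̄ = 64.89 mm, ȳ = 85.16 mm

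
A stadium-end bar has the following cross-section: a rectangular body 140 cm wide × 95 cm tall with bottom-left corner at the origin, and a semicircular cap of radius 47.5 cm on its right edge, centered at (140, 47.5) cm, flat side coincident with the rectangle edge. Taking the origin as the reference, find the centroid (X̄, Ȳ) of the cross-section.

X̄ = 88.97 cm, Ȳ = 47.50 cm

rectangular body: A = 140 × 95 = 13300.00, centroid at (70.00, 47.50).
semicircular end: A = ½π·47.5² = 3544.11, centroid at (160.16, 47.50).
ΣA = 16844.11 cm²
ΣAX̄ = (13300.00)(70.00) + (3544.11)(160.16) = 1498623.21 cm³
ΣAȲ = (13300.00)(47.50) + (3544.11)(47.50) = 800095.19 cm³
X̄ = 1498623.21 / 16844.11 = 88.97 cm
Ȳ = 800095.19 / 16844.11 = 47.50 cm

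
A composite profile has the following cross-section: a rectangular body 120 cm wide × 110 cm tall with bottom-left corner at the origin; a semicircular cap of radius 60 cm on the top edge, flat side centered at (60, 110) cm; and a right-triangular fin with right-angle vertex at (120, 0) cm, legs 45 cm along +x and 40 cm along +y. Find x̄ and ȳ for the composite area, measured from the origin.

rectangular body: A = 120 × 110 = 13200.00, centroid at (60.00, 55.00).
semicircular top: A = ½π·60² = 5654.87, centroid at (60.00, 135.46).
triangular fin: A = ½·45·40 = 900.00, centroid at (135.00, 13.33).
ΣA = 19754.87 cm², ΣAx̄ = 1252792.01 cm³, ΣAȳ = 1504035.35 cm³.
x̄ = 1252792.01/19754.87 = 63.42 cm; ȳ = 1504035.35/19754.87 = 76.13 cm.

x̄ = 63.42 cm, ȳ = 76.13 cm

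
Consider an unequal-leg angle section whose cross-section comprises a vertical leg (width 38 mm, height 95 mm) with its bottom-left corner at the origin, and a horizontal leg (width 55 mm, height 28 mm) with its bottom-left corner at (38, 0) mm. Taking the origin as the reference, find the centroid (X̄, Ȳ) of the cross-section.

X̄ = 32.90 mm, Ȳ = 37.48 mm

vertical leg: A = 38 × 95 = 3610.00, centroid at (19.00, 47.50).
horizontal leg: A = 55 × 28 = 1540.00, centroid at (65.50, 14.00).
ΣA = 5150.00 mm², ΣAX̄ = 169460.00 mm³, ΣAȲ = 193035.00 mm³.
X̄ = 169460.00/5150.00 = 32.90 mm; Ȳ = 193035.00/5150.00 = 37.48 mm.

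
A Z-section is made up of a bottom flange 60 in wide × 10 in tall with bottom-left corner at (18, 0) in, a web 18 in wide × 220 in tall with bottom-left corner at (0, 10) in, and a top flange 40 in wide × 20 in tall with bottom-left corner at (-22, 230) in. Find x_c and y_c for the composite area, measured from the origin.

bottom flange: A = 60 × 10 = 600.00, centroid at (48.00, 5.00).
web: A = 18 × 220 = 3960.00, centroid at (9.00, 120.00).
top flange: A = 40 × 20 = 800.00, centroid at (-2.00, 240.00).
ΣA = 5360.00 in², ΣAx_c = 62840.00 in³, ΣAy_c = 670200.00 in³.
x_c = 62840.00/5360.00 = 11.72 in; y_c = 670200.00/5360.00 = 125.04 in.

x_c = 11.72 in, y_c = 125.04 in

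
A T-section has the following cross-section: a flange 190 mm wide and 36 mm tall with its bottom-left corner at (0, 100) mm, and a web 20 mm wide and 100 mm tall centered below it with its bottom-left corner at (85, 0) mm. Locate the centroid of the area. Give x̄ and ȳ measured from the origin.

x̄ = 95.00 mm, ȳ = 102.62 mm

Part | A | x̄ᵢ | ȳᵢ | A·x̄ᵢ | A·ȳᵢ
web | 2000.00 | 95.00 | 50.00 | 190000.00 | 100000.00
flange | 6840.00 | 95.00 | 118.00 | 649800.00 | 807120.00
Σ | 8840.00 |  |  | 839800.00 | 907120.00
x̄ = 839800.00 / 8840.00 = 95.00 mm
ȳ = 907120.00 / 8840.00 = 102.62 mm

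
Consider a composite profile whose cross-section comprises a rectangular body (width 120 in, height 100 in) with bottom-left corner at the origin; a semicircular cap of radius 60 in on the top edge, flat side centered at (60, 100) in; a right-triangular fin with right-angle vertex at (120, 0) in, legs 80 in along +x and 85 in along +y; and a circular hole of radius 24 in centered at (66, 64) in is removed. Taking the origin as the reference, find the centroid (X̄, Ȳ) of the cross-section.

rectangular body: A = 120 × 100 = 12000.00, centroid at (60.00, 50.00).
semicircular top: A = ½π·60² = 5654.87, centroid at (60.00, 125.46).
triangular fin: A = ½·80·85 = 3400.00, centroid at (146.67, 28.33).
hole: A = −π·24² = -1809.56, centroid at (66.00, 64.00).
ΣA = 19245.31 in², ΣAX̄ = 1438527.89 in³, ΣAȲ = 1290008.34 in³.
X̄ = 1438527.89/19245.31 = 74.75 in; Ȳ = 1290008.34/19245.31 = 67.03 in.

X̄ = 74.75 in, Ȳ = 67.03 in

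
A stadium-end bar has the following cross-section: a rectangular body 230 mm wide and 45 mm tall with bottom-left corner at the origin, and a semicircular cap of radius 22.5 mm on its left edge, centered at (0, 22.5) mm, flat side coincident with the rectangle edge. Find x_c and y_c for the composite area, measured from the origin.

x_c = 106.11 mm, y_c = 22.50 mm

rectangular body: A = 230 × 45 = 10350.00, centroid at (115.00, 22.50).
semicircular end: A = ½π·22.5² = 795.22, centroid at (-9.55, 22.50).
ΣA = 11145.22 mm², ΣAx_c = 1182656.25 mm³, ΣAy_c = 250767.35 mm³.
x_c = 1182656.25/11145.22 = 106.11 mm; y_c = 250767.35/11145.22 = 22.50 mm.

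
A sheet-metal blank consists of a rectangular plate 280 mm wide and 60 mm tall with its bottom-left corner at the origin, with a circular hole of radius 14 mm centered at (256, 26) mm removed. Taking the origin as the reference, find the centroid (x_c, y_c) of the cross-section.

plate: A = 280 × 60 = 16800.00, centroid at (140.00, 30.00).
hole: A = −π·14² = -615.75, centroid at (256.00, 26.00).
ΣA = 16184.25 mm², ΣAx_c = 2194367.45 mm³, ΣAy_c = 487990.44 mm³.
x_c = 2194367.45/16184.25 = 135.59 mm; y_c = 487990.44/16184.25 = 30.15 mm.

x_c = 135.59 mm, y_c = 30.15 mm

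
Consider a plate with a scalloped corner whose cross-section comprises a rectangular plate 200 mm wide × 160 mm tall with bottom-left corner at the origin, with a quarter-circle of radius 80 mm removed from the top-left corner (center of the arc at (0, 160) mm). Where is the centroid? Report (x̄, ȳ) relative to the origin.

Part | A | x̄ᵢ | ȳᵢ | A·x̄ᵢ | A·ȳᵢ
plate | 32000.00 | 100.00 | 80.00 | 3200000.00 | 2560000.00
removed quarter-circle | -5026.55 | 33.95 | 126.05 | -170666.67 | -633581.05
Σ | 26973.45 |  |  | 3029333.33 | 1926418.95
x̄ = 3029333.33 / 26973.45 = 112.31 mm
ȳ = 1926418.95 / 26973.45 = 71.42 mm

x̄ = 112.31 mm, ȳ = 71.42 mm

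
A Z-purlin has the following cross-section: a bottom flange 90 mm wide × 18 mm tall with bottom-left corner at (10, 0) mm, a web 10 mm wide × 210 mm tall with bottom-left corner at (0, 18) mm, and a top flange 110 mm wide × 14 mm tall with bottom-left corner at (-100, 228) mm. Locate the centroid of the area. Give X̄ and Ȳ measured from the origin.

bottom flange: A = 90 × 18 = 1620.00, centroid at (55.00, 9.00).
web: A = 10 × 210 = 2100.00, centroid at (5.00, 123.00).
top flange: A = 110 × 14 = 1540.00, centroid at (-45.00, 235.00).
ΣA = 5260.00 mm², ΣAX̄ = 30300.00 mm³, ΣAȲ = 634780.00 mm³.
X̄ = 30300.00/5260.00 = 5.76 mm; Ȳ = 634780.00/5260.00 = 120.68 mm.

X̄ = 5.76 mm, Ȳ = 120.68 mm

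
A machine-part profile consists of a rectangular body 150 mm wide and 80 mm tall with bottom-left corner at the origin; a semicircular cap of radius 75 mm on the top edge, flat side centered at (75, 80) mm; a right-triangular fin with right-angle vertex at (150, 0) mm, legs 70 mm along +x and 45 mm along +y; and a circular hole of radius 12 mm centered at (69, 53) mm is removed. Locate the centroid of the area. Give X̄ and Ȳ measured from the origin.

rectangular body: A = 150 × 80 = 12000.00, centroid at (75.00, 40.00).
semicircular top: A = ½π·75² = 8835.73, centroid at (75.00, 111.83).
triangular fin: A = ½·70·45 = 1575.00, centroid at (173.33, 15.00).
hole: A = −π·12² = -452.39, centroid at (69.00, 53.00).
ΣA = 21958.34 mm², ΣAX̄ = 1804464.84 mm³, ΣAȲ = 1467756.71 mm³.
X̄ = 1804464.84/21958.34 = 82.18 mm; Ȳ = 1467756.71/21958.34 = 66.84 mm.

X̄ = 82.18 mm, Ȳ = 66.84 mm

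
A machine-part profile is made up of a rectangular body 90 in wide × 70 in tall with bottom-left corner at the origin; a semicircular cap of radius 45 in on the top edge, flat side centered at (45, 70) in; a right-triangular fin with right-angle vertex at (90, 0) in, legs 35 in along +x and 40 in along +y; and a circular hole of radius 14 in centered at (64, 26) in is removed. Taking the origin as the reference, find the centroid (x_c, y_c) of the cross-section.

x_c = 47.92 in, y_c = 51.98 in

rectangular body: A = 90 × 70 = 6300.00, centroid at (45.00, 35.00).
semicircular top: A = ½π·45² = 3180.86, centroid at (45.00, 89.10).
triangular fin: A = ½·35·40 = 700.00, centroid at (101.67, 13.33).
hole: A = −π·14² = -615.75, centroid at (64.00, 26.00).
ΣA = 9565.11 in²
ΣAx_c = (6300.00)(45.00) + (3180.86)(45.00) + (700.00)(101.67) + (-615.75)(64.00) = 458397.34 in³
ΣAy_c = (6300.00)(35.00) + (3180.86)(89.10) + (700.00)(13.33) + (-615.75)(26.00) = 497234.16 in³
x_c = 458397.34 / 9565.11 = 47.92 in
y_c = 497234.16 / 9565.11 = 51.98 in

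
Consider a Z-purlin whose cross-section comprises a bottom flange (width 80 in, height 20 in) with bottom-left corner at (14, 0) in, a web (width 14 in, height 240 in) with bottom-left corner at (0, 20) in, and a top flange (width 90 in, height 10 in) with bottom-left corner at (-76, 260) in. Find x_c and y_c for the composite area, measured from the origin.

x_c = 14.00 in, y_c = 123.70 in

bottom flange: A = 80 × 20 = 1600.00, centroid at (54.00, 10.00).
web: A = 14 × 240 = 3360.00, centroid at (7.00, 140.00).
top flange: A = 90 × 10 = 900.00, centroid at (-31.00, 265.00).
ΣA = 5860.00 in², ΣAx_c = 82020.00 in³, ΣAy_c = 724900.00 in³.
x_c = 82020.00/5860.00 = 14.00 in; y_c = 724900.00/5860.00 = 123.70 in.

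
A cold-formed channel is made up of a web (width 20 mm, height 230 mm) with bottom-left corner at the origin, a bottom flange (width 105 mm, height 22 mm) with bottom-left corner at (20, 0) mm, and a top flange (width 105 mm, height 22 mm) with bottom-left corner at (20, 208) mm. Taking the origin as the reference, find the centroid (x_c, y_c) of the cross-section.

Part | A | x̄ᵢ | ȳᵢ | A·x̄ᵢ | A·ȳᵢ
web | 4600.00 | 10.00 | 115.00 | 46000.00 | 529000.00
bottom flange | 2310.00 | 72.50 | 11.00 | 167475.00 | 25410.00
top flange | 2310.00 | 72.50 | 219.00 | 167475.00 | 505890.00
Σ | 9220.00 |  |  | 380950.00 | 1060300.00
x_c = 380950.00 / 9220.00 = 41.32 mm
y_c = 1060300.00 / 9220.00 = 115.00 mm

x_c = 41.32 mm, y_c = 115.00 mm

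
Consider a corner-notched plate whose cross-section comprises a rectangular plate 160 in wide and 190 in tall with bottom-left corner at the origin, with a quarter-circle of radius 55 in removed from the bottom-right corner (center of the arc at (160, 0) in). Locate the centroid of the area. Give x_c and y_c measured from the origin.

x_c = 75.20 in, y_c = 101.07 in

plate: A = 160 × 190 = 30400.00, centroid at (80.00, 95.00).
removed quarter-circle: A = −¼π·55² = -2375.83, centroid at (136.66, 23.34).
ΣA = 28024.17 in²
ΣAx_c = (30400.00)(80.00) + (-2375.83)(136.66) = 2107325.62 in³
ΣAy_c = (30400.00)(95.00) + (-2375.83)(23.34) = 2832541.67 in³
x_c = 2107325.62 / 28024.17 = 75.20 in
y_c = 2832541.67 / 28024.17 = 101.07 in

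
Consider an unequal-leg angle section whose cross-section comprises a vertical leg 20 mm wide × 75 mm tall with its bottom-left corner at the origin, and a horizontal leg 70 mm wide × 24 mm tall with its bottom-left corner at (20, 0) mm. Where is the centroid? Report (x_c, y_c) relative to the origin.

vertical leg: A = 20 × 75 = 1500.00, centroid at (10.00, 37.50).
horizontal leg: A = 70 × 24 = 1680.00, centroid at (55.00, 12.00).
ΣA = 3180.00 mm², ΣAx_c = 107400.00 mm³, ΣAy_c = 76410.00 mm³.
x_c = 107400.00/3180.00 = 33.77 mm; y_c = 76410.00/3180.00 = 24.03 mm.

x_c = 33.77 mm, y_c = 24.03 mm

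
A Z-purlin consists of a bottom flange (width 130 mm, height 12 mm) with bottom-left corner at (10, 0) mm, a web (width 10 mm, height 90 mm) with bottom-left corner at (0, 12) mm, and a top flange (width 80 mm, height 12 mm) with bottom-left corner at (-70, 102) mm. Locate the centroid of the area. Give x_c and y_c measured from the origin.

Part | A | x̄ᵢ | ȳᵢ | A·x̄ᵢ | A·ȳᵢ
bottom flange | 1560.00 | 75.00 | 6.00 | 117000.00 | 9360.00
web | 900.00 | 5.00 | 57.00 | 4500.00 | 51300.00
top flange | 960.00 | -30.00 | 108.00 | -28800.00 | 103680.00
Σ | 3420.00 |  |  | 92700.00 | 164340.00
x_c = 92700.00 / 3420.00 = 27.11 mm
y_c = 164340.00 / 3420.00 = 48.05 mm

x_c = 27.11 mm, y_c = 48.05 mm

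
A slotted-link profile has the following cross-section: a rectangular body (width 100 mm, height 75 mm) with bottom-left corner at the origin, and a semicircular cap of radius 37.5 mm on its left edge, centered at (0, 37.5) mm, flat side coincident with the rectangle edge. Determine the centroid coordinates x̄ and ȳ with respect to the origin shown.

rectangular body: A = 100 × 75 = 7500.00, centroid at (50.00, 37.50).
semicircular end: A = ½π·37.5² = 2208.93, centroid at (-15.92, 37.50).
ΣA = 9708.93 mm², ΣAx̄ = 339843.75 mm³, ΣAȳ = 364084.96 mm³.
x̄ = 339843.75/9708.93 = 35.00 mm; ȳ = 364084.96/9708.93 = 37.50 mm.

x̄ = 35.00 mm, ȳ = 37.50 mm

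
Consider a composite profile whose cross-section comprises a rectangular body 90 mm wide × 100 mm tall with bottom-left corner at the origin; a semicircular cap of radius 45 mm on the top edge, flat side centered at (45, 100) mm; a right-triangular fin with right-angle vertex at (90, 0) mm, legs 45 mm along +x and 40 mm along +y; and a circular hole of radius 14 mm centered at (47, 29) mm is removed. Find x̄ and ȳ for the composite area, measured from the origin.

x̄ = 49.23 mm, ȳ = 66.02 mm

rectangular body: A = 90 × 100 = 9000.00, centroid at (45.00, 50.00).
semicircular top: A = ½π·45² = 3180.86, centroid at (45.00, 119.10).
triangular fin: A = ½·45·40 = 900.00, centroid at (105.00, 13.33).
hole: A = −π·14² = -615.75, centroid at (47.00, 29.00).
ΣA = 12465.11 mm²
ΣAx̄ = (9000.00)(45.00) + (3180.86)(45.00) + (900.00)(105.00) + (-615.75)(47.00) = 613698.46 mm³
ΣAȳ = (9000.00)(50.00) + (3180.86)(119.10) + (900.00)(13.33) + (-615.75)(29.00) = 822979.44 mm³
x̄ = 613698.46 / 12465.11 = 49.23 mm
ȳ = 822979.44 / 12465.11 = 66.02 mm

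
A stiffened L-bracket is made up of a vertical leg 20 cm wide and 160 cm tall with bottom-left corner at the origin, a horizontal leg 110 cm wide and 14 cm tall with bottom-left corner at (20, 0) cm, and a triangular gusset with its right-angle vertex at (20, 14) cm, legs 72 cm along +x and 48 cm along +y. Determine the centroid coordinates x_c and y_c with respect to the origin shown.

vertical leg: A = 20 × 160 = 3200.00, centroid at (10.00, 80.00).
horizontal leg: A = 110 × 14 = 1540.00, centroid at (75.00, 7.00).
gusset: A = ½·72·48 = 1728.00, centroid at (44.00, 30.00).
ΣA = 6468.00 cm²
ΣAx_c = (3200.00)(10.00) + (1540.00)(75.00) + (1728.00)(44.00) = 223532.00 cm³
ΣAy_c = (3200.00)(80.00) + (1540.00)(7.00) + (1728.00)(30.00) = 318620.00 cm³
x_c = 223532.00 / 6468.00 = 34.56 cm
y_c = 318620.00 / 6468.00 = 49.26 cm

x_c = 34.56 cm, y_c = 49.26 cm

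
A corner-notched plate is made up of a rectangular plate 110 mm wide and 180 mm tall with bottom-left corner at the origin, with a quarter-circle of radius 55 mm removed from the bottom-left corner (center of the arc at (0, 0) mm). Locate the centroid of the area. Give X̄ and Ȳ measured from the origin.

X̄ = 59.32 mm, Ȳ = 99.09 mm

Part | A | x̄ᵢ | ȳᵢ | A·x̄ᵢ | A·ȳᵢ
plate | 19800.00 | 55.00 | 90.00 | 1089000.00 | 1782000.00
removed quarter-circle | -2375.83 | 23.34 | 23.34 | -55458.33 | -55458.33
Σ | 17424.17 |  |  | 1033541.67 | 1726541.67
X̄ = 1033541.67 / 17424.17 = 59.32 mm
Ȳ = 1726541.67 / 17424.17 = 99.09 mm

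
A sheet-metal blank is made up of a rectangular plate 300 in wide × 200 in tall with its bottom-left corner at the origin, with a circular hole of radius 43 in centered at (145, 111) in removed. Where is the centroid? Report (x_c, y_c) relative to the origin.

x_c = 150.54 in, y_c = 98.82 in

Part | A | x̄ᵢ | ȳᵢ | A·x̄ᵢ | A·ȳᵢ
plate | 60000.00 | 150.00 | 100.00 | 9000000.00 | 6000000.00
hole | -5808.80 | 145.00 | 111.00 | -842276.70 | -644777.33
Σ | 54191.20 |  |  | 8157723.30 | 5355222.67
x_c = 8157723.30 / 54191.20 = 150.54 in
y_c = 5355222.67 / 54191.20 = 98.82 in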